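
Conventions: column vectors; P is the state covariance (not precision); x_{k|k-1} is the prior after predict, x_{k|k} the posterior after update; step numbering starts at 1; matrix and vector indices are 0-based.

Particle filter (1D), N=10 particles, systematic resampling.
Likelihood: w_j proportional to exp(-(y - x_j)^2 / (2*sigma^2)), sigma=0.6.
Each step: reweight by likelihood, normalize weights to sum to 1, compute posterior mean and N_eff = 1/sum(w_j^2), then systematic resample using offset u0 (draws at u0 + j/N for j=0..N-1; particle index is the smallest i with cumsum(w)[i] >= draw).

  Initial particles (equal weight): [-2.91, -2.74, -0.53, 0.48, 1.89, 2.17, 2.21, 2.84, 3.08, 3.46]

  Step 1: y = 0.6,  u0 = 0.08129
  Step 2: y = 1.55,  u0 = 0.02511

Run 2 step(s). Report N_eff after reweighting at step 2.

step 1: w=[0.0000, 0.0000, 0.1296, 0.7482, 0.0757, 0.0249, 0.0209, 0.0007, 0.0001, 0.0000]  mean=0.5361  Neff=1.7144  idx=[2, 3, 3, 3, 3, 3, 3, 3, 4, 6]
step 2: w=[0.0009, 0.0721, 0.0721, 0.0721, 0.0721, 0.0721, 0.0721, 0.0721, 0.3012, 0.1931]  mean=1.2379  Neff=6.0816  idx=[1, 2, 4, 5, 6, 8, 8, 8, 9, 9]

N_eff = 6.0816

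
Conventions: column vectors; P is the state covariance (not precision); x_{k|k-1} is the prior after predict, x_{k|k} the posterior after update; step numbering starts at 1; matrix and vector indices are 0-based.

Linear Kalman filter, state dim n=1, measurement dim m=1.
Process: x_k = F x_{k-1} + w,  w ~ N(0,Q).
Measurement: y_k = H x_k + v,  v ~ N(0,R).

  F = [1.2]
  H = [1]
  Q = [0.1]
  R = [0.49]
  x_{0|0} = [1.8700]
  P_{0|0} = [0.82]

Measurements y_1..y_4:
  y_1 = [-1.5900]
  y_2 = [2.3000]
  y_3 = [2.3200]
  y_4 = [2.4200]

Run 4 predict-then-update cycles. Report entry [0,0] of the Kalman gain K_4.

K[0,0] = 0.4805

step 1: x^-=[2.2440]  P^-=[1.2808]  S=[1.7708]  K=[0.7233]  nu=[-3.8340]  x^+=[-0.5291]  P^+=[0.3544]
step 2: x^-=[-0.6349]  P^-=[0.6104]  S=[1.1004]  K=[0.5547]  nu=[2.9349]  x^+=[0.9931]  P^+=[0.2718]
step 3: x^-=[1.1917]  P^-=[0.4914]  S=[0.9814]  K=[0.5007]  nu=[1.1283]  x^+=[1.7566]  P^+=[0.2453]
step 4: x^-=[2.1080]  P^-=[0.4533]  S=[0.9433]  K=[0.4805]  nu=[0.3120]  x^+=[2.2579]  P^+=[0.2355]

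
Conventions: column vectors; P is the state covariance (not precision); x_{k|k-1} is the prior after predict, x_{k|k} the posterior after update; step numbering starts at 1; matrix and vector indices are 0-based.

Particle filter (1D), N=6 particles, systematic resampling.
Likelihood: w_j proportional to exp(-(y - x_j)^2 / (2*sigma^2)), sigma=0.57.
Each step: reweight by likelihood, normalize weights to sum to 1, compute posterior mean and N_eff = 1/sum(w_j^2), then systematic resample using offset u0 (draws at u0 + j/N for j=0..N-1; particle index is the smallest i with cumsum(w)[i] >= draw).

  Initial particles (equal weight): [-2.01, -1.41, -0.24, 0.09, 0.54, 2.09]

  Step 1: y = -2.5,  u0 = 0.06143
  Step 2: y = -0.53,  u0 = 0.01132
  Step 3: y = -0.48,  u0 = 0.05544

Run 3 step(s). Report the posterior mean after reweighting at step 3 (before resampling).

post_mean = -1.4661

step 1: w=[0.8110, 0.1885, 0.0005, 0.0000, 0.0000, 0.0000]  mean=-1.8960  Neff=1.4426  idx=[0, 0, 0, 0, 0, 1]
step 2: w=[0.0723, 0.0723, 0.0723, 0.0723, 0.0723, 0.6387]  mean=-1.6268  Neff=2.3040  idx=[0, 2, 4, 5, 5, 5]
step 3: w=[0.0312, 0.0312, 0.0312, 0.3022, 0.3022, 0.3022]  mean=-1.4661  Neff=3.6124  idx=[1, 3, 3, 4, 5, 5]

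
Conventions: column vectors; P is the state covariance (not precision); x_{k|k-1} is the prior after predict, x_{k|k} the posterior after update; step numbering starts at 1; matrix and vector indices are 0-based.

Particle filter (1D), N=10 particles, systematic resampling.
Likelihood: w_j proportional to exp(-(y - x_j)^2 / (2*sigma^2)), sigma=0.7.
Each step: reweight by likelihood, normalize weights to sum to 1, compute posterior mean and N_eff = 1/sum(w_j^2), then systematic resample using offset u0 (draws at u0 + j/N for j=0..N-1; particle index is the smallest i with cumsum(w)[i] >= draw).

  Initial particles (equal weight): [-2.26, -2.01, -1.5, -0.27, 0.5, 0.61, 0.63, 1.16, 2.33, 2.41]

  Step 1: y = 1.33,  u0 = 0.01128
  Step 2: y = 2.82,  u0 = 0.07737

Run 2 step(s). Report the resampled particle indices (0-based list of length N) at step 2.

step 1: w=[0.0000, 0.0000, 0.0001, 0.0216, 0.1456, 0.1733, 0.1784, 0.2856, 0.1060, 0.0895]  mean=1.0788  Neff=5.4256  idx=[3, 4, 5, 5, 6, 6, 7, 7, 8, 9]
step 2: w=[0.0000, 0.0023, 0.0039, 0.0039, 0.0042, 0.0042, 0.0338, 0.0338, 0.4402, 0.4737]  mean=2.2569  Neff=2.3778  idx=[7, 8, 8, 8, 8, 9, 9, 9, 9, 9]

resampled_idx = [7, 8, 8, 8, 8, 9, 9, 9, 9, 9]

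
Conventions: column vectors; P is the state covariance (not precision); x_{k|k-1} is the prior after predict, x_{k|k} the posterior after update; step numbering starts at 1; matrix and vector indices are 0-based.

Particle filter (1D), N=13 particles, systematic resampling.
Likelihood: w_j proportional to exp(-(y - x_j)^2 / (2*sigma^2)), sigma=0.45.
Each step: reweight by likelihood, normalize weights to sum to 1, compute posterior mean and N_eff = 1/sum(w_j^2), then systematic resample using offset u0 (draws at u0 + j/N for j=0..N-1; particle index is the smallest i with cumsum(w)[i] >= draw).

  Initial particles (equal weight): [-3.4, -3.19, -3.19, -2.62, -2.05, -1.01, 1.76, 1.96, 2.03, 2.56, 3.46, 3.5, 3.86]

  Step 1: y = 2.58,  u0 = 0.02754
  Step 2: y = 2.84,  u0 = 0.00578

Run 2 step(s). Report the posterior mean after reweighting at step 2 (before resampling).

post_mean = 2.5253

step 1: w=[0.0000, 0.0000, 0.0000, 0.0000, 0.0000, 0.0000, 0.0813, 0.1655, 0.2026, 0.4271, 0.0632, 0.0529, 0.0075]  mean=2.4046  Neff=3.7836  idx=[6, 7, 7, 8, 8, 8, 9, 9, 9, 9, 9, 9, 11]
step 2: w=[0.0090, 0.0237, 0.0237, 0.0318, 0.0318, 0.0318, 0.1323, 0.1323, 0.1323, 0.1323, 0.1323, 0.1323, 0.0547]  mean=2.5253  Neff=8.9146  idx=[0, 3, 6, 6, 7, 7, 8, 8, 9, 10, 10, 11, 11]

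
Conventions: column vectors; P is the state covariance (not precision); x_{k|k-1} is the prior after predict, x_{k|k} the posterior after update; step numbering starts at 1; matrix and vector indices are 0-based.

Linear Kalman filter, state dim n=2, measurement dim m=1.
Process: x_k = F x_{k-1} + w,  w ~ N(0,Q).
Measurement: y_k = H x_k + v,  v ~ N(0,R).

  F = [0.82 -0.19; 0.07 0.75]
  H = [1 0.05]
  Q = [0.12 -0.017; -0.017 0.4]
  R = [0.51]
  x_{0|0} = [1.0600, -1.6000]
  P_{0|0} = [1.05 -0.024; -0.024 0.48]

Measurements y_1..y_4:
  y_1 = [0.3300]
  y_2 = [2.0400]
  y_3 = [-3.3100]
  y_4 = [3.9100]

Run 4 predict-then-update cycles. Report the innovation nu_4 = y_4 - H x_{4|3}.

step 1: x^-=[1.1732, -1.1258]  P^-=[0.8508 -0.0396; -0.0396 0.6726]  S=[1.3586]  K=[0.6248; -0.0044]  nu=[-0.7869]  x^+=[0.6815, -1.1224]  P^+=[0.3205 -0.0359; -0.0359 0.6726]
step 2: x^-=[0.7721, -0.7941]  P^-=[0.3709 -0.1160; -0.1160 0.7761]  S=[0.8713]  K=[0.4191; -0.0886]  nu=[1.3076]  x^+=[1.3201, -0.9100]  P^+=[0.2179 -0.0837; -0.0837 0.7693]
step 3: x^-=[1.2554, -0.5901]  P^-=[0.3204 -0.1645; -0.1645 0.8250]  S=[0.8160]  K=[0.3825; -0.1510]  nu=[-4.5359]  x^+=[-0.4798, 0.0948]  P^+=[0.2010 -0.1173; -0.1173 0.8064]
step 4: x^-=[-0.4114, 0.0375]  P^-=[0.3208 -0.1910; -0.1910 0.8423]  S=[0.8138]  K=[0.3825; -0.1829]  nu=[4.3196]  x^+=[1.2406, -0.7526]  P^+=[0.2018 -0.1340; -0.1340 0.8150]

innov = [4.3196]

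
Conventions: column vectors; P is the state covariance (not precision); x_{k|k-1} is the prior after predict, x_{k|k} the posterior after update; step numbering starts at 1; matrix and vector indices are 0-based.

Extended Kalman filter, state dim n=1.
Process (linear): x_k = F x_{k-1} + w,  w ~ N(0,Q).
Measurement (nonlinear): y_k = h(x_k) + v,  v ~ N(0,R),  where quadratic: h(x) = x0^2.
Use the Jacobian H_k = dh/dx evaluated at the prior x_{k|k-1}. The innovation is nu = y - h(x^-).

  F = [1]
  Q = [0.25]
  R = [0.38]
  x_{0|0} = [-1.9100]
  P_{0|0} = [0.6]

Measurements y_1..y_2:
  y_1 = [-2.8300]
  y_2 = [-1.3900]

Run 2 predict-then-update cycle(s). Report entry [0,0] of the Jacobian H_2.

step 1: x^-=[-1.9100]  P^-=[0.8500]  H_jac=[-3.8200]  S=[12.7835]  K=[-0.2540]  nu=[-6.4781]  x^+=[-0.2646]  P^+=[0.0253]
step 2: x^-=[-0.2646]  P^-=[0.2753]  H_jac=[-0.5291]  S=[0.4571]  K=[-0.3187]  nu=[-1.4600]  x^+=[0.2007]  P^+=[0.2289]

H_jac[0,0] = -0.5291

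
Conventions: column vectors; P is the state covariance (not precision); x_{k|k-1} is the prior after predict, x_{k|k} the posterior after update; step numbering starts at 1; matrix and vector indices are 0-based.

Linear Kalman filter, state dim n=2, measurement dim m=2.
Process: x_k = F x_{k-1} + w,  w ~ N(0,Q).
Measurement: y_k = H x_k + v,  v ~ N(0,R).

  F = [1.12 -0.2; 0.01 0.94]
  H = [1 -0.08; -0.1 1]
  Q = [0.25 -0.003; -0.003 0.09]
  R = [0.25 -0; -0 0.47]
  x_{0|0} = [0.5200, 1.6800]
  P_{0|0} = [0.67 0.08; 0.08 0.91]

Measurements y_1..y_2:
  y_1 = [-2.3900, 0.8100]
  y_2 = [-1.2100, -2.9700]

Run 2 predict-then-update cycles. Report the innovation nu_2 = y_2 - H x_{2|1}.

step 1: x^-=[0.2464, 1.5844]  P^-=[1.0910 -0.0825; -0.0825 0.8956]  S=[1.3599 -0.2639; -0.2639 1.3931]  K=[0.8102 0.0159; 0.0130 0.6513]  nu=[-2.5096, -0.7498]  x^+=[-1.7989, 1.0633]  P^+=[0.2048 0.0280; 0.0280 0.3089]
step 2: x^-=[-2.2274, 0.9815]  P^-=[0.5067 -0.0294; -0.0294 0.3635]  S=[0.7637 -0.1094; -0.1094 0.8445]  K=[0.6653 -0.0086; -0.0147 0.4320]  nu=[1.0959, -4.1743]  x^+=[-1.4622, -0.8380]  P^+=[0.1673 0.0127; 0.0127 0.2043]

innov = [1.0959, -4.1743]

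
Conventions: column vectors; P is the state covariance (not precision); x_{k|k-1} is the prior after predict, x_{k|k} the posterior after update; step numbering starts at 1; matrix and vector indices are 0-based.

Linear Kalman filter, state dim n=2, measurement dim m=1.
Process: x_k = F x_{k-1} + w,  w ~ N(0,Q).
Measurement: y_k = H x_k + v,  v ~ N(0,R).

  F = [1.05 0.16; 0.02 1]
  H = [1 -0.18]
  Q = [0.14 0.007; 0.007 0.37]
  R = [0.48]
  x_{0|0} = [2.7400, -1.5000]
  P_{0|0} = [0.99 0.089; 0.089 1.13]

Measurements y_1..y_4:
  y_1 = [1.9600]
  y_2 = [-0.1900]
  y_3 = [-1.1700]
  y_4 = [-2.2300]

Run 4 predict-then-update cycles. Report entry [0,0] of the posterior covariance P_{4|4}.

P_post[0,0] = 0.4096

step 1: x^-=[2.6370, -1.4452]  P^-=[1.2903 0.3023; 0.3023 1.5040]  S=[1.7102]  K=[0.7227; 0.0185]  nu=[-0.9371]  x^+=[1.9598, -1.4625]  P^+=[0.3972 0.2795; 0.2795 1.5034]
step 2: x^-=[1.8238, -1.4233]  P^-=[0.7103 0.5502; 0.5502 1.8847]  S=[1.0533]  K=[0.5803; 0.2003]  nu=[-2.2700]  x^+=[0.5064, -1.8780]  P^+=[0.3556 0.4278; 0.4278 1.8424]
step 3: x^-=[0.2313, -1.8679]  P^-=[0.7229 0.7598; 0.7598 2.2297]  S=[1.0016]  K=[0.5852; 0.3579]  nu=[-1.7375]  x^+=[-0.7855, -2.4897]  P^+=[0.3799 0.5500; 0.5500 2.1014]
step 4: x^-=[-1.2231, -2.5054]  P^-=[0.7974 0.9305; 0.9305 2.4936]  S=[1.0233]  K=[0.6156; 0.4707]  nu=[-1.4578]  x^+=[-2.1206, -3.1916]  P^+=[0.4096 0.6340; 0.6340 2.2668]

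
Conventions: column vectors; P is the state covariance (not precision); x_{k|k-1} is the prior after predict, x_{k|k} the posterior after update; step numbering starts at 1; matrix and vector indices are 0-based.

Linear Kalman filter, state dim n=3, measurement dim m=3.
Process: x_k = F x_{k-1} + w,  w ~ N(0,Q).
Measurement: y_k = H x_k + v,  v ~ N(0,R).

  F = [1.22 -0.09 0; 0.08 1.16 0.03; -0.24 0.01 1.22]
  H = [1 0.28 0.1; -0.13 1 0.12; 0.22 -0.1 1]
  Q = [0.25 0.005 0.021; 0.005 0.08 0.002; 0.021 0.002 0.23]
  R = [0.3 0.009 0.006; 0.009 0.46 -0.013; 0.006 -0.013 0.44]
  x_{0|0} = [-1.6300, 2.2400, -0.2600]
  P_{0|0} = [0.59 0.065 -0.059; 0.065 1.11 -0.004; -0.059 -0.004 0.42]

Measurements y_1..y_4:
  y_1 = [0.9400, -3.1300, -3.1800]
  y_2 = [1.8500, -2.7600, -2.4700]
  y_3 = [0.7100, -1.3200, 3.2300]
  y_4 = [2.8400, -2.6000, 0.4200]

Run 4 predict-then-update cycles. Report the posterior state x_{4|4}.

x_post = [3.0156, -1.9268, -0.5274]

step 1: x^-=[-2.1902, 2.4602, 0.0964]  P^-=[1.1229 0.0361 -0.2379; 0.0361 1.5893 -0.0101; -0.2379 -0.0101 0.9234]  S=[1.5288 0.3271 0.0536; 0.3271 2.0772 -0.0702; 0.0536 -0.0702 1.3294]  K=[0.7672 -0.1887 -0.0368; 0.1601 0.7341 -0.0889; -0.1437 0.1085 0.6675]  nu=[2.4317, -5.8865, -2.5485]  x^+=[0.8798, -1.2450, -2.5932]  P^+=[0.2460 -0.0394 -0.0672; -0.0394 0.3358 -0.0055; -0.0672 -0.0055 0.3057]
step 2: x^-=[1.1854, -1.4516, -3.3873]  P^-=[0.6275 -0.0639 -0.1520; -0.0639 0.5257 0.0095; -0.1520 0.0095 0.7385]  S=[0.9104 0.0069 0.0528; 0.0069 1.0306 0.0153; 0.0528 0.0153 1.1482]  K=[0.6561 -0.1628 -0.0346; 0.0921 0.5196 -0.0609; -0.1196 0.1060 0.6173]  nu=[1.4097, -0.7478, 0.5113]  x^+=[2.2144, -1.7415, -3.3194]  P^+=[0.2106 -0.0341 -0.0589; -0.0341 0.2364 -0.0019; -0.0589 -0.0019 0.2823]
step 3: x^-=[2.8583, -1.9425, -4.5986]  P^-=[0.5728 -0.0492 -0.1295; -0.0492 0.3930 0.0125; -0.1295 0.0125 0.6970]  S=[0.8578 -0.0067 0.0636; -0.0067 0.8925 0.0292; 0.0636 0.0292 1.1113]  K=[0.6377 -0.1502 -0.0313; 0.0796 0.4514 -0.0503; -0.1096 0.1060 0.6039]  nu=[-1.1445, 1.5459, 7.0055]  x^+=[1.6772, -1.6882, -0.0788]  P^+=[0.2037 -0.0298 -0.0558; -0.0298 0.2052 -0.0005; -0.0558 -0.0005 0.2759]
step 4: x^-=[2.1981, -1.8265, -0.5155]  P^-=[0.5614 -0.0405 -0.1228; -0.0405 0.3518 0.0132; -0.1228 0.0132 0.6852]  S=[0.8493 -0.0077 0.0678; -0.0077 0.8487 0.0343; 0.0678 0.0343 1.1010]  K=[0.6343 -0.1441 -0.0302; 0.0774 0.4252 -0.0461; -0.1065 0.1060 0.5999]  nu=[1.2049, -0.4259, 0.2693]  x^+=[3.0156, -1.9268, -0.5274]  P^+=[0.2020 -0.0274 -0.0548; -0.0274 0.1933 0.0000; -0.0548 0.0000 0.2740]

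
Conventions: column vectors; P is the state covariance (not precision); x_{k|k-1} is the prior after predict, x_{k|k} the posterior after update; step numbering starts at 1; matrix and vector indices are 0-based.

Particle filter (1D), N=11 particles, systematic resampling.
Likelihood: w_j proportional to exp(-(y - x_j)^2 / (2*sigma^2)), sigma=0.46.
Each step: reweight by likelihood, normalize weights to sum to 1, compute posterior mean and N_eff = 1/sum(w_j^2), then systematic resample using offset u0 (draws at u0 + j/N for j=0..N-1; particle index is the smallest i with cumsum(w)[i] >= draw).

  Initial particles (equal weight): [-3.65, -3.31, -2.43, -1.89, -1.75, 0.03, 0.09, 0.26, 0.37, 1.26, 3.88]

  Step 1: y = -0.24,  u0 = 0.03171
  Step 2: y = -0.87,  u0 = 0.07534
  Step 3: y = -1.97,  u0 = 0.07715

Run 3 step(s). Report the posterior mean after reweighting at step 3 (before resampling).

post_mean = 0.0472

step 1: w=[0.0000, 0.0000, 0.0000, 0.0006, 0.0018, 0.3244, 0.2979, 0.2135, 0.1600, 0.0019, 0.0000]  mean=0.1493  Neff=3.7716  idx=[5, 5, 5, 5, 6, 6, 6, 7, 7, 8, 8]
step 2: w=[0.1365, 0.1365, 0.1365, 0.1365, 0.1049, 0.1049, 0.1049, 0.0453, 0.0453, 0.0245, 0.0245]  mean=0.0863  Neff=8.8655  idx=[0, 1, 1, 2, 3, 3, 4, 5, 6, 7, 10]
step 3: w=[0.1279, 0.1279, 0.1279, 0.1279, 0.1279, 0.1279, 0.0719, 0.0719, 0.0719, 0.0128, 0.0039]  mean=0.0472  Neff=8.7822  idx=[0, 1, 2, 2, 3, 4, 4, 5, 6, 7, 9]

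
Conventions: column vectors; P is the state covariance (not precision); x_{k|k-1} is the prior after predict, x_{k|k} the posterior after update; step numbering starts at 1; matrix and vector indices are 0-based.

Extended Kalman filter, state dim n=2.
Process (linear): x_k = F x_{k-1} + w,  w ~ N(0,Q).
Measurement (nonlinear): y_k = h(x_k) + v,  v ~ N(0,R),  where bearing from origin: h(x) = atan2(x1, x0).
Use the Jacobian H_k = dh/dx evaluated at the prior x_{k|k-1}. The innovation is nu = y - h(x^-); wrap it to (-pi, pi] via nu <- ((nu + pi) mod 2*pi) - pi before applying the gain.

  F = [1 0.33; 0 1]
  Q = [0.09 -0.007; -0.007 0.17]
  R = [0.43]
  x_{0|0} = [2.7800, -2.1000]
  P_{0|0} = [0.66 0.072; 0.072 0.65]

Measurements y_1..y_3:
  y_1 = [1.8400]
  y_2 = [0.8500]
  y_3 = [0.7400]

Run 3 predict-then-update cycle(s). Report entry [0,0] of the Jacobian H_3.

step 1: x^-=[2.0870, -2.1000]  P^-=[0.8683 0.2795; 0.2795 0.8200]  H_jac=[0.2396 0.2381]  S=[0.5582]  K=[0.4919; 0.4697]  nu=[2.6285]  x^+=[3.3799, -0.8654]  P^+=[0.7333 0.1505; 0.1505 0.6968]
step 2: x^-=[3.0943, -0.8654]  P^-=[0.9985 0.3735; 0.3735 0.8668]  H_jac=[0.0838 0.2997]  S=[0.5337]  K=[0.3666; 0.5455]  nu=[1.1227]  x^+=[3.5059, -0.2529]  P^+=[0.9268 0.2668; 0.2668 0.7080]
step 3: x^-=[3.4225, -0.2529]  P^-=[1.2699 0.4934; 0.4934 0.8780]  H_jac=[0.0215 0.2906]  S=[0.5109]  K=[0.3340; 0.5202]  nu=[0.8138]  x^+=[3.6943, 0.1704]  P^+=[1.2129 0.4046; 0.4046 0.7398]

H_jac[0,0] = 0.0215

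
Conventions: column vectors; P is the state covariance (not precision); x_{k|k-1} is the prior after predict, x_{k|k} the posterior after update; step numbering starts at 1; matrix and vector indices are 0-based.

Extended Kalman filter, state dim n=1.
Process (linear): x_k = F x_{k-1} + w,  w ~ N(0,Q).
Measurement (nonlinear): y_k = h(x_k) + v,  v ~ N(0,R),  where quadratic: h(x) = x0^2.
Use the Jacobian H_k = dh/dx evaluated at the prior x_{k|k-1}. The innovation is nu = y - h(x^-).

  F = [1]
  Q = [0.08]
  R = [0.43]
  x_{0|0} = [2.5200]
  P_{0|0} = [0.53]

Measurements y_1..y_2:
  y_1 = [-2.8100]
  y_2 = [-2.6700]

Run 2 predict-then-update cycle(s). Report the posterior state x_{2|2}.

x_post = [0.0276]

step 1: x^-=[2.5200]  P^-=[0.6100]  H_jac=[5.0400]  S=[15.9250]  K=[0.1931]  nu=[-9.1604]  x^+=[0.7515]  P^+=[0.0165]
step 2: x^-=[0.7515]  P^-=[0.0965]  H_jac=[1.5031]  S=[0.6480]  K=[0.2238]  nu=[-3.2348]  x^+=[0.0276]  P^+=[0.0640]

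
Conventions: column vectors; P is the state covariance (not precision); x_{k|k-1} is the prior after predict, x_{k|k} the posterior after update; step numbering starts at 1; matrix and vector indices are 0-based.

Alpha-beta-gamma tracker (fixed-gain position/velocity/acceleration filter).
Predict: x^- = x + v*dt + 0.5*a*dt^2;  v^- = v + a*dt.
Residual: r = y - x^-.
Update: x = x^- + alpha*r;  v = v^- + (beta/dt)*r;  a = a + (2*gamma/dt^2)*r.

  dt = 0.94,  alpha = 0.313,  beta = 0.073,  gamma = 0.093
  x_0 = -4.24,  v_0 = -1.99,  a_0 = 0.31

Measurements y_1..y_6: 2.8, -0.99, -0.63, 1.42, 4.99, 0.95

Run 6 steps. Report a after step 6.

step 1: x_pred=-5.9736  r=8.7736  x^+=-3.2275  v^+=-1.0172  a^+=2.1569
step 2: x_pred=-3.2308  r=2.2408  x^+=-2.5294  v^+=1.1842  a^+=2.6286
step 3: x_pred=-0.2549  r=-0.3751  x^+=-0.3723  v^+=3.6260  a^+=2.5496
step 4: x_pred=4.1625  r=-2.7425  x^+=3.3041  v^+=5.8096  a^+=1.9723
step 5: x_pred=9.6365  r=-4.6465  x^+=8.1821  v^+=7.3028  a^+=0.9942
step 6: x_pred=15.4860  r=-14.5360  x^+=10.9362  v^+=7.1085  a^+=-2.0656

a_post = -2.0656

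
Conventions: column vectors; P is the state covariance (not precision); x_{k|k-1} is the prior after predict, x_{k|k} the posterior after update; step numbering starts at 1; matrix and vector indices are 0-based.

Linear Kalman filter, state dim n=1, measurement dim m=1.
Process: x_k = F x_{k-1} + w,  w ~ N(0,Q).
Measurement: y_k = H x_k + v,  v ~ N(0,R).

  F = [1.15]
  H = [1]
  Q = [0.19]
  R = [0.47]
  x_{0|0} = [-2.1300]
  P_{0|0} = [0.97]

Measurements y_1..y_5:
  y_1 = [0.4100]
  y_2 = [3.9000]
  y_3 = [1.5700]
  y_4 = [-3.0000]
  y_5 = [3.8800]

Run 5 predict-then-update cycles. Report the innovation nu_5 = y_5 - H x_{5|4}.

step 1: x^-=[-2.4495]  P^-=[1.4728]  S=[1.9428]  K=[0.7581]  nu=[2.8595]  x^+=[-0.2818]  P^+=[0.3563]
step 2: x^-=[-0.3240]  P^-=[0.6612]  S=[1.1312]  K=[0.5845]  nu=[4.2240]  x^+=[2.1450]  P^+=[0.2747]
step 3: x^-=[2.4667]  P^-=[0.5533]  S=[1.0233]  K=[0.5407]  nu=[-0.8967]  x^+=[1.9819]  P^+=[0.2541]
step 4: x^-=[2.2791]  P^-=[0.5261]  S=[0.9961]  K=[0.5282]  nu=[-5.2791]  x^+=[-0.5091]  P^+=[0.2482]
step 5: x^-=[-0.5854]  P^-=[0.5183]  S=[0.9883]  K=[0.5244]  nu=[4.4654]  x^+=[1.7564]  P^+=[0.2465]

innov = [4.4654]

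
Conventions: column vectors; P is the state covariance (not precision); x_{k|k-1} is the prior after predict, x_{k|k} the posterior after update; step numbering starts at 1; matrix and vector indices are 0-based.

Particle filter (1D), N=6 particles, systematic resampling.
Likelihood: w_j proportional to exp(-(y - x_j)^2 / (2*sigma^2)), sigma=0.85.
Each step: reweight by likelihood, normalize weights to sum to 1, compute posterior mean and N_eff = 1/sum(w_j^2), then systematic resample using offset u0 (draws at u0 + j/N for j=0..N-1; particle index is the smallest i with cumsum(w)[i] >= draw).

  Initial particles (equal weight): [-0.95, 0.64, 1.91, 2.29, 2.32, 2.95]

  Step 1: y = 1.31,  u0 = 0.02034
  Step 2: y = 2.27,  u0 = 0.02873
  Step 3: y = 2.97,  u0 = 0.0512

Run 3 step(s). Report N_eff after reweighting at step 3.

step 1: w=[0.0108, 0.2709, 0.2881, 0.1902, 0.1825, 0.0575]  mean=1.7419  Neff=4.3606  idx=[1, 1, 2, 2, 3, 4]
step 2: w=[0.0384, 0.0384, 0.2206, 0.2206, 0.2412, 0.2409]  mean=2.0030  Neff=4.6197  idx=[0, 2, 3, 4, 4, 5]
step 3: w=[0.0074, 0.1463, 0.1463, 0.2312, 0.2312, 0.2376]  mean=2.1737  Neff=4.8494  idx=[1, 2, 3, 4, 4, 5]

N_eff = 4.8494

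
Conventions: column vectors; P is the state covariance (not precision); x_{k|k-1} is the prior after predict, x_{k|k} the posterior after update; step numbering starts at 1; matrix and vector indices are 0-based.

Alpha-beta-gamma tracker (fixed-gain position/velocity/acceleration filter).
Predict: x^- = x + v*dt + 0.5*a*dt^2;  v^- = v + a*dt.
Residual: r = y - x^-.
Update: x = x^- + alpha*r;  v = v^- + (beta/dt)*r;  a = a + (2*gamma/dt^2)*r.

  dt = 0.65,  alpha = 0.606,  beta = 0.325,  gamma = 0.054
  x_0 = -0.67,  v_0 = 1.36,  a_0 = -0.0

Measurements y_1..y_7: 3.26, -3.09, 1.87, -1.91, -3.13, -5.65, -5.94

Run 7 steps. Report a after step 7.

a_post = -1.0902

step 1: x_pred=0.2140  r=3.0460  x^+=2.0599  v^+=2.8830  a^+=0.7786
step 2: x_pred=4.0983  r=-7.1883  x^+=-0.2578  v^+=-0.2051  a^+=-1.0589
step 3: x_pred=-0.6148  r=2.4848  x^+=0.8910  v^+=0.3491  a^+=-0.4237
step 4: x_pred=1.0284  r=-2.9384  x^+=-0.7523  v^+=-1.3955  a^+=-1.1748
step 5: x_pred=-1.9075  r=-1.2225  x^+=-2.6484  v^+=-2.7704  a^+=-1.4873
step 6: x_pred=-4.7633  r=-0.8867  x^+=-5.3006  v^+=-4.1805  a^+=-1.7140
step 7: x_pred=-8.3800  r=2.4400  x^+=-6.9014  v^+=-4.0745  a^+=-1.0902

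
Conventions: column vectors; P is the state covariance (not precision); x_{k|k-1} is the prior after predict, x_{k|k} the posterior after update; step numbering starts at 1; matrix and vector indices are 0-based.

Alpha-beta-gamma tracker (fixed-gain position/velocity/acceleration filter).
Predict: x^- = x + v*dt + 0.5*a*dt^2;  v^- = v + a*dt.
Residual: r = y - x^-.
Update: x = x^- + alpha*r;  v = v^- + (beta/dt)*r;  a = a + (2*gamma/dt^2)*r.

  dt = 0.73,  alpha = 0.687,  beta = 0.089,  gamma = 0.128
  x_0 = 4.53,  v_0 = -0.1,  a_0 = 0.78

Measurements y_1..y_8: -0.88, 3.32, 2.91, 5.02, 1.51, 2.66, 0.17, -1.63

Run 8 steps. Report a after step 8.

a_post = -2.7017

step 1: x_pred=4.6648  r=-5.5448  x^+=0.8555  v^+=-0.2066  a^+=-1.8837
step 2: x_pred=0.2028  r=3.1172  x^+=2.3443  v^+=-1.2017  a^+=-0.3862
step 3: x_pred=1.3642  r=1.5458  x^+=2.4262  v^+=-1.2951  a^+=0.3564
step 4: x_pred=1.5757  r=3.4443  x^+=3.9419  v^+=-0.6151  a^+=2.0110
step 5: x_pred=4.0288  r=-2.5188  x^+=2.2984  v^+=0.5459  a^+=0.8010
step 6: x_pred=2.9103  r=-0.2503  x^+=2.7383  v^+=1.1001  a^+=0.6808
step 7: x_pred=3.7228  r=-3.5528  x^+=1.2820  v^+=1.1639  a^+=-1.0260
step 8: x_pred=1.8583  r=-3.4883  x^+=-0.5382  v^+=-0.0103  a^+=-2.7017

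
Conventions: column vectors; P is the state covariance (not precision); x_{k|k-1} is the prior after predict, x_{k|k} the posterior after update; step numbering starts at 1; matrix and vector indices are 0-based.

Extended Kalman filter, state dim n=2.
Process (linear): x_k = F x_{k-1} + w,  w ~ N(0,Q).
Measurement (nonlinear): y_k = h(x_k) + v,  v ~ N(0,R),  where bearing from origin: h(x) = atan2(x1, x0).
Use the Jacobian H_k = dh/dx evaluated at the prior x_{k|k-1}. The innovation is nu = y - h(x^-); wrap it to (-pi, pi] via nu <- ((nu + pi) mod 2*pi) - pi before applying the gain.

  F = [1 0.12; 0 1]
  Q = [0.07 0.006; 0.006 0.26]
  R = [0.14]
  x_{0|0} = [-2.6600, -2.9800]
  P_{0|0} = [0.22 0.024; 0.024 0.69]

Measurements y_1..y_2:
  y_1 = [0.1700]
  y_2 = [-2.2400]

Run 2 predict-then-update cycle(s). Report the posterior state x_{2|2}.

step 1: x^-=[-3.0176, -2.9800]  P^-=[0.3057 0.1128; 0.1128 0.9500]  H_jac=[0.1657 -0.1678]  S=[0.1689]  K=[0.1879; -0.8332]  nu=[2.5325]  x^+=[-2.5418, -5.0900]  P^+=[0.2997 0.1392; 0.1392 0.8328]
step 2: x^-=[-3.1526, -5.0900]  P^-=[0.4151 0.2452; 0.2452 1.0928]  H_jac=[0.1420 -0.0879]  S=[0.1507]  K=[0.2481; -0.4067]  nu=[-0.1147]  x^+=[-3.1811, -5.0434]  P^+=[0.4059 0.2604; 0.2604 1.0678]

x_post = [-3.1811, -5.0434]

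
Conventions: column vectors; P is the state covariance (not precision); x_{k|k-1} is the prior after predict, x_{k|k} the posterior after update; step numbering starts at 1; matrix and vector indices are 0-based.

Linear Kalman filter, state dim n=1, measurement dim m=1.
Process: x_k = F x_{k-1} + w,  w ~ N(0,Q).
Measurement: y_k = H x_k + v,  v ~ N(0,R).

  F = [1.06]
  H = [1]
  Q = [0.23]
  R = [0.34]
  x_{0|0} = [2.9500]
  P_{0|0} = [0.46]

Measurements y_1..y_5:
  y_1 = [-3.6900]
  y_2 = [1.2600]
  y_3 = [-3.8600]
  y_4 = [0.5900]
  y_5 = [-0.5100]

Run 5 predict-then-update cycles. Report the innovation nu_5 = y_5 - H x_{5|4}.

innov = [0.1894]

step 1: x^-=[3.1270]  P^-=[0.7469]  S=[1.0869]  K=[0.6872]  nu=[-6.8170]  x^+=[-1.5574]  P^+=[0.2336]
step 2: x^-=[-1.6509]  P^-=[0.4925]  S=[0.8325]  K=[0.5916]  nu=[2.9109]  x^+=[0.0712]  P^+=[0.2011]
step 3: x^-=[0.0755]  P^-=[0.4560]  S=[0.7960]  K=[0.5729]  nu=[-3.9355]  x^+=[-2.1790]  P^+=[0.1948]
step 4: x^-=[-2.3098]  P^-=[0.4488]  S=[0.7888]  K=[0.5690]  nu=[2.8998]  x^+=[-0.6598]  P^+=[0.1935]
step 5: x^-=[-0.6994]  P^-=[0.4474]  S=[0.7874]  K=[0.5682]  nu=[0.1894]  x^+=[-0.5918]  P^+=[0.1932]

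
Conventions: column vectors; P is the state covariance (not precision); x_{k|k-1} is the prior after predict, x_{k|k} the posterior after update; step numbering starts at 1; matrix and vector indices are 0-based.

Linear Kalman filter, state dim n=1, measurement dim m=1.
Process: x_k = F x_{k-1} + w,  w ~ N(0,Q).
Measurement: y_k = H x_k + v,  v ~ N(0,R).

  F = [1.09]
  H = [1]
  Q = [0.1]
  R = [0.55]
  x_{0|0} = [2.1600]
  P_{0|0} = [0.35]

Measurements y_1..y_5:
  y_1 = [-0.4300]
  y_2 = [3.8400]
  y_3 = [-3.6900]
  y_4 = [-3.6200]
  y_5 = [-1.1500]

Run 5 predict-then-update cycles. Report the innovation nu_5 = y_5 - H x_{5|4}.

innov = [0.4626]

step 1: x^-=[2.3544]  P^-=[0.5158]  S=[1.0658]  K=[0.4840]  nu=[-2.7844]  x^+=[1.0068]  P^+=[0.2662]
step 2: x^-=[1.0974]  P^-=[0.4163]  S=[0.9663]  K=[0.4308]  nu=[2.7426]  x^+=[2.2789]  P^+=[0.2369]
step 3: x^-=[2.4840]  P^-=[0.3815]  S=[0.9315]  K=[0.4096]  nu=[-6.1740]  x^+=[-0.0446]  P^+=[0.2253]
step 4: x^-=[-0.0486]  P^-=[0.3676]  S=[0.9176]  K=[0.4006]  nu=[-3.5714]  x^+=[-1.4794]  P^+=[0.2203]
step 5: x^-=[-1.6126]  P^-=[0.3618]  S=[0.9118]  K=[0.3968]  nu=[0.4626]  x^+=[-1.4290]  P^+=[0.2182]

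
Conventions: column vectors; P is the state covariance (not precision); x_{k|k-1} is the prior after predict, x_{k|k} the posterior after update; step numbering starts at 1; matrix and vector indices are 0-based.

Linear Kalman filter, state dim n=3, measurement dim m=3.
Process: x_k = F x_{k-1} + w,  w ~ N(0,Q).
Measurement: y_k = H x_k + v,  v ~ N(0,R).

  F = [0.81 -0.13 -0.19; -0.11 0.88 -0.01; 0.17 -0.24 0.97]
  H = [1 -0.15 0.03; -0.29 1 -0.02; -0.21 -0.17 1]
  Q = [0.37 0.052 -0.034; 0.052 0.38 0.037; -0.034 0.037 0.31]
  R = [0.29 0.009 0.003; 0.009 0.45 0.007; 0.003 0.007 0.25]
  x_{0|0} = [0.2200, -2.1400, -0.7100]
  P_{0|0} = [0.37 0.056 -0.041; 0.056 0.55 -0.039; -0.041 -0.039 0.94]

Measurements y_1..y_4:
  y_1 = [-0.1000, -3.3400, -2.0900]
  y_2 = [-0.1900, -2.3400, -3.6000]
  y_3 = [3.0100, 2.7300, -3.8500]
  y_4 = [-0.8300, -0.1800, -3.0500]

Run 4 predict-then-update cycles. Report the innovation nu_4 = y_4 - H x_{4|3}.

step 1: x^-=[0.5913, -1.9003, -0.1377]  P^-=[0.6549 0.0046 -0.1790; 0.0046 0.8002 -0.1143; -0.1790 -0.1143 1.2369]  S=[0.9529 -0.2956 -0.2378; -0.2956 1.3057 -0.1781; -0.2378 -0.1781 1.6533]  K=[0.6550 -0.0043 -0.0982; 0.0456 0.6131 -0.0794; 0.0887 0.0628 0.8022]  nu=[-0.9722, -1.2710, -2.1512]  x^+=[0.1712, -2.5532, -2.0294]  P^+=[0.1979 0.0612 0.0294; 0.0612 0.2945 0.0475; 0.0294 0.0475 0.2155]
step 2: x^-=[0.8561, -2.2453, -1.3267]  P^-=[0.4930 0.0381 -0.0322; 0.0381 0.5978 0.0173; -0.0322 0.0173 0.5180]  S=[0.7834 -0.1827 -0.1097; -0.1827 1.0663 -0.0545; -0.1097 -0.0545 0.8174]  K=[0.6083 0.0018 -0.0922; 0.0549 0.5558 -0.0685; 0.0815 0.0627 0.6535]  nu=[-1.3431, 0.1271, -2.4752]  x^+=[0.2677, -2.0788, -3.0459]  P^+=[0.1843 0.0596 0.0276; 0.0596 0.2683 0.0451; 0.0276 0.0451 0.1775]
step 3: x^-=[1.0658, -1.8283, -2.4101]  P^-=[0.4830 0.0414 -0.0287; 0.0414 0.5778 0.0212; -0.0287 0.0212 0.4811]  S=[0.7721 -0.1733 -0.1068; -0.1733 1.0434 -0.0486; -0.1068 -0.0486 0.7769]  K=[0.6039 0.0020 -0.0934; 0.0557 0.5479 -0.0684; 0.0794 0.0620 0.6372]  nu=[1.7423, 4.8192, -1.5269]  x^+=[2.2701, 1.0137, -2.9459]  P^+=[0.1830 0.0593 0.0270; 0.0593 0.2647 0.0443; 0.0270 0.0443 0.1732]
step 4: x^-=[2.2667, 0.6718, -2.7149]  P^-=[0.4822 0.0418 -0.0285; 0.0418 0.5750 0.0215; -0.0285 0.0215 0.4769]  S=[0.7711 -0.1722 -0.1068; -0.1722 1.0403 -0.0479; -0.1068 -0.0479 0.7724]  K=[0.6035 0.0019 -0.0937; 0.0558 0.5467 -0.0685; 0.0791 0.0618 0.6352]  nu=[-2.9145, -0.2487, 0.2551]  x^+=[0.4834, 0.3556, -2.7988]  P^+=[0.1828 0.0592 0.0269; 0.0592 0.2641 0.0442; 0.0269 0.0442 0.1726]

innov = [-2.9145, -0.2487, 0.2551]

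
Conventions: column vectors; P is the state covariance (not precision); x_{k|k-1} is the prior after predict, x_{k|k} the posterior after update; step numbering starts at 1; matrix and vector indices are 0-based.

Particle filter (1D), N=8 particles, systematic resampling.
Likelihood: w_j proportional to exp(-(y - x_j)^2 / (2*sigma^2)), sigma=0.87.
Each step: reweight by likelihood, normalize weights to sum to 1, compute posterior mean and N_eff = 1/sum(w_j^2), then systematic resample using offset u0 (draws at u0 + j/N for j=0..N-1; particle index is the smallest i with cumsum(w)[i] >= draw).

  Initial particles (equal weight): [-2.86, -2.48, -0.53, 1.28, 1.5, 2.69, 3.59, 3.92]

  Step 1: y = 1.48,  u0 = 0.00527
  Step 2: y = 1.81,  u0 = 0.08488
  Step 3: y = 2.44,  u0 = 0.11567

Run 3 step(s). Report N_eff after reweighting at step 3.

step 1: w=[0.0000, 0.0000, 0.0278, 0.3903, 0.4006, 0.1523, 0.0212, 0.0078]  mean=1.6022  Neff=2.9650  idx=[2, 3, 3, 3, 4, 4, 4, 5]
step 2: w=[0.0045, 0.1400, 0.1400, 0.1400, 0.1582, 0.1582, 0.1582, 0.1010]  mean=1.5187  Neff=6.9415  idx=[1, 2, 3, 4, 5, 5, 6, 7]
step 3: w=[0.0929, 0.0929, 0.0929, 0.1261, 0.1261, 0.1261, 0.1261, 0.2169]  mean=1.6968  Neff=7.3241  idx=[1, 2, 3, 4, 5, 6, 7, 7]

N_eff = 7.3241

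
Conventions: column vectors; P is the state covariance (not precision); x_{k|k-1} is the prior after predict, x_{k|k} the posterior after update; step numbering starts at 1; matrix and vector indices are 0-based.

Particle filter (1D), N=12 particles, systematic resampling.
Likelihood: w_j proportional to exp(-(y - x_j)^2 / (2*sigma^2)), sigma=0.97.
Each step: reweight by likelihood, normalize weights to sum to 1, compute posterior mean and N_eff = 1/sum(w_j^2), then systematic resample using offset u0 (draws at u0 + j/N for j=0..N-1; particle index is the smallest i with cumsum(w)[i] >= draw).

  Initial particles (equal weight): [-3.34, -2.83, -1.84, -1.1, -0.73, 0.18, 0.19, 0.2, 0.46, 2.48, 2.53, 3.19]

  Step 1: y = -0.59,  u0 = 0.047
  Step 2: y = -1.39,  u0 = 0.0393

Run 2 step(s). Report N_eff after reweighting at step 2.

N_eff = 9.0944

step 1: w=[0.0035, 0.0136, 0.0851, 0.1699, 0.1931, 0.1424, 0.1412, 0.1401, 0.1086, 0.0013, 0.0011, 0.0001]  mean=-0.3977  Neff=6.8849  idx=[2, 3, 3, 4, 4, 4, 5, 6, 6, 7, 7, 8]
step 2: w=[0.1345, 0.1433, 0.1433, 0.1188, 0.1188, 0.1188, 0.0404, 0.0398, 0.0398, 0.0391, 0.0391, 0.0243]  mean=-0.7738  Neff=9.0944  idx=[0, 0, 1, 2, 2, 3, 3, 4, 5, 6, 8, 10]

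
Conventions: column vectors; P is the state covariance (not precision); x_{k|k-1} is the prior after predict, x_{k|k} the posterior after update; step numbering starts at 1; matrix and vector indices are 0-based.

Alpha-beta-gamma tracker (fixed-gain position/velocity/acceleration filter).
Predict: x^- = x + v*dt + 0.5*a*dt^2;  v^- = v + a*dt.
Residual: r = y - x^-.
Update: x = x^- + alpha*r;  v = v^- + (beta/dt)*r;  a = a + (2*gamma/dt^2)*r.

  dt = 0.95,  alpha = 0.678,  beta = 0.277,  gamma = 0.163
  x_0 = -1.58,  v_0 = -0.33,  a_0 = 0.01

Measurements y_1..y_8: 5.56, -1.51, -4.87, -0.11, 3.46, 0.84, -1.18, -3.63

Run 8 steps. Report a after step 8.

step 1: x_pred=-1.8890  r=7.4490  x^+=3.1614  v^+=1.8515  a^+=2.7007
step 2: x_pred=6.1390  r=-7.6490  x^+=0.9530  v^+=2.1869  a^+=-0.0623
step 3: x_pred=3.0024  r=-7.8724  x^+=-2.3351  v^+=-0.1677  a^+=-2.9059
step 4: x_pred=-3.8057  r=3.6957  x^+=-1.3000  v^+=-1.8507  a^+=-1.5710
step 5: x_pred=-3.7671  r=7.2271  x^+=1.1329  v^+=-1.2359  a^+=1.0396
step 6: x_pred=0.4279  r=0.4121  x^+=0.7073  v^+=-0.1281  a^+=1.1885
step 7: x_pred=1.1219  r=-2.3019  x^+=-0.4388  v^+=0.3298  a^+=0.3570
step 8: x_pred=0.0356  r=-3.6656  x^+=-2.4497  v^+=-0.3999  a^+=-0.9671

a_post = -0.9671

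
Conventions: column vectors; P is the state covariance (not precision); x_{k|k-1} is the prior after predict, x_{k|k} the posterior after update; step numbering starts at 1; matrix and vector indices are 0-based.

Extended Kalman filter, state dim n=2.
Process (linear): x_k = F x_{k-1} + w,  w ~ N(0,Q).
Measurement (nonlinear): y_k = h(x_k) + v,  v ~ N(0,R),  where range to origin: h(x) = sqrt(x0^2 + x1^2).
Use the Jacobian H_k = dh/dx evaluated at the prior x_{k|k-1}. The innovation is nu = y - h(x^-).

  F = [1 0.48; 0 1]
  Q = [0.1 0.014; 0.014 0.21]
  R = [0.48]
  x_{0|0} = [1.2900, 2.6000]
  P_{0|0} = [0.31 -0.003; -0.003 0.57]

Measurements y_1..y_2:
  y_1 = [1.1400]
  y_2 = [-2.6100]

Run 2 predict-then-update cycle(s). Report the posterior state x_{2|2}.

x_post = [-0.0717, -0.7508]

step 1: x^-=[2.5380, 2.6000]  P^-=[0.5384 0.2846; 0.2846 0.7800]  H_jac=[0.6985 0.7156]  S=[1.4267]  K=[0.4064; 0.5306]  nu=[-2.4934]  x^+=[1.5247, 1.2771]  P^+=[0.3028 -0.0230; -0.0230 0.3784]
step 2: x^-=[2.1377, 1.2771]  P^-=[0.4679 0.1726; 0.1726 0.5884]  H_jac=[0.8585 0.5129]  S=[1.1316]  K=[0.4332; 0.3976]  nu=[-5.1001]  x^+=[-0.0717, -0.7508]  P^+=[0.2555 -0.0223; -0.0223 0.4095]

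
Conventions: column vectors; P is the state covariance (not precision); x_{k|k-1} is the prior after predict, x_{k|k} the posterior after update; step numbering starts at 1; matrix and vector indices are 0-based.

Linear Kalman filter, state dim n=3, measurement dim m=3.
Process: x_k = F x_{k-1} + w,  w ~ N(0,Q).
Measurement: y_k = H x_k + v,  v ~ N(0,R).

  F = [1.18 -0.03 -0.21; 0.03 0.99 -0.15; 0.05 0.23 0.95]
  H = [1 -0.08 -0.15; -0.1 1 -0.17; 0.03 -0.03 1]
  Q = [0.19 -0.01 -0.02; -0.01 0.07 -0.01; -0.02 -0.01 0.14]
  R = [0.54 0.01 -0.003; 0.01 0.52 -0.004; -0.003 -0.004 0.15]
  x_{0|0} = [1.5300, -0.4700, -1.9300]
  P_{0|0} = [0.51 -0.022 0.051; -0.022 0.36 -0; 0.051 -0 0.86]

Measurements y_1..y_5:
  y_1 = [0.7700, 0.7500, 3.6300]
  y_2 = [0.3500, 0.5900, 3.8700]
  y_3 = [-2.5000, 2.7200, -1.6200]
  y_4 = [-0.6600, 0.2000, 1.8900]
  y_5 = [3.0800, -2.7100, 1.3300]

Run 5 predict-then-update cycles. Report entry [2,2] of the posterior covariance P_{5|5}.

P_post[2,2] = 0.0925

step 1: x^-=[2.2248, -0.1299, -1.8651]  P^-=[0.9147 -0.0106 -0.1133; -0.0106 0.4409 -0.0500; -0.1133 -0.0500 0.9408]  S=[1.5131 -0.0790 -0.2243; -0.0790 1.0125 -0.2186; -0.2243 -0.2186 1.0883]  K=[0.6217 -0.0236 0.0448; 0.0032 0.4523 0.0331; -0.0401 -0.0155 0.8514]  nu=[-1.7450, 0.7853, 5.4245]  x^+=[1.3645, 0.3994, 2.8111]  P^+=[0.3368 0.0267 -0.0044; 0.0267 0.2394 0.0095; -0.0044 0.0095 0.1283]
step 2: x^-=[1.0078, 0.0147, 2.8307]  P^-=[0.6653 0.0289 -0.0257; 0.0289 0.3066 0.0368; -0.0257 0.0368 0.2737]  S=[1.2173 -0.0460 -0.0527; -0.0460 0.8220 -0.0211; -0.0527 -0.0211 0.4207]  K=[0.5497 -0.0084 0.0526; 0.0167 0.3651 0.0880; -0.0292 0.0061 0.6426]  nu=[-0.2321, 1.1573, 1.0095]  x^+=[0.9237, 0.5222, 3.4933]  P^+=[0.2988 0.0305 -0.0018; 0.0305 0.1955 0.0166; -0.0018 0.0166 0.0970]
step 3: x^-=[0.3408, 0.0207, 3.4849]  P^-=[0.6094 0.0304 -0.0181; 0.0304 0.2610 0.0379; -0.0181 0.0379 0.2464]  S=[1.1581 -0.0373 -0.0429; -0.0373 0.7746 -0.0146; -0.0429 -0.0146 0.3938]  K=[0.5282 -0.0090 0.0554; 0.0173 0.3272 0.0927; -0.0270 0.0075 0.6189]  nu=[-2.3164, 3.3259, -5.1145]  x^+=[-1.1962, 0.5951, 0.4072]  P^+=[0.2871 0.0289 -0.0010; 0.0289 0.1757 0.0169; -0.0010 0.0169 0.0934]
step 4: x^-=[-1.5149, 0.4922, 0.4639]  P^-=[0.5928 0.0284 -0.0175; 0.0284 0.2413 0.0341; -0.0175 0.0341 0.2423]  S=[1.1413 -0.0357 -0.0419; -0.0357 0.7564 -0.0172; -0.0419 -0.0172 0.3899]  K=[0.5213 -0.0111 0.0541; 0.0164 0.3103 0.0865; -0.0268 0.0056 0.6148]  nu=[0.9638, -0.3648, 1.4863]  x^+=[-0.9280, 0.5233, 1.3498]  P^+=[0.2833 0.0274 -0.0011; 0.0274 0.1666 0.0159; -0.0011 0.0159 0.0928]
step 5: x^-=[-1.3942, 0.2877, 1.3563]  P^-=[0.5875 0.0269 -0.0180; 0.0269 0.2326 0.0310; -0.0180 0.0310 0.2407]  S=[1.1362 -0.0355 -0.0420; -0.0355 0.7489 -0.0197; -0.0420 -0.0197 0.3885]  K=[0.5191 -0.0124 0.0526; 0.0157 0.3028 0.0811; -0.0270 0.0040 0.6132]  nu=[4.7006, -2.9066, 0.0242]  x^+=[1.0831, -0.5167, 1.2326]  P^+=[0.2819 0.0265 -0.0013; 0.0265 0.1625 0.0150; -0.0013 0.0150 0.0925]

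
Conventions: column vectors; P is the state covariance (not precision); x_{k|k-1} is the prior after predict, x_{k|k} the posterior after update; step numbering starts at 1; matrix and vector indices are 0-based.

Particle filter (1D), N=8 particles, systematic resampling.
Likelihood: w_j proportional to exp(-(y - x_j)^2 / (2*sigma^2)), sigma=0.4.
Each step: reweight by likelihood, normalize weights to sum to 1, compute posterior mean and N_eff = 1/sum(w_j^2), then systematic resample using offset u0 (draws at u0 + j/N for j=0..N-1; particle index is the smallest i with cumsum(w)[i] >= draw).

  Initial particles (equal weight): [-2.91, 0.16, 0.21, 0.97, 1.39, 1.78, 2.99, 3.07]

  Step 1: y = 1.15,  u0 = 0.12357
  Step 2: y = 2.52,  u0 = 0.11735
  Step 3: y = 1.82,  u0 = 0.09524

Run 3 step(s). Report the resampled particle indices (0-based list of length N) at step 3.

resampled_idx = [1, 2, 3, 3, 4, 5, 6, 7]

step 1: w=[0.0000, 0.0219, 0.0296, 0.4226, 0.3906, 0.1353, 0.0000, 0.0000]  mean=1.2035  Neff=2.8501  idx=[3, 3, 3, 4, 4, 4, 5, 5]
step 2: w=[0.0013, 0.0013, 0.0013, 0.0442, 0.0442, 0.0442, 0.4317, 0.4317]  mean=1.7251  Neff=2.6410  idx=[5, 6, 6, 6, 7, 7, 7, 7]
step 3: w=[0.0746, 0.1322, 0.1322, 0.1322, 0.1322, 0.1322, 0.1322, 0.1322]  mean=1.7509  Neff=7.8181  idx=[1, 2, 3, 3, 4, 5, 6, 7]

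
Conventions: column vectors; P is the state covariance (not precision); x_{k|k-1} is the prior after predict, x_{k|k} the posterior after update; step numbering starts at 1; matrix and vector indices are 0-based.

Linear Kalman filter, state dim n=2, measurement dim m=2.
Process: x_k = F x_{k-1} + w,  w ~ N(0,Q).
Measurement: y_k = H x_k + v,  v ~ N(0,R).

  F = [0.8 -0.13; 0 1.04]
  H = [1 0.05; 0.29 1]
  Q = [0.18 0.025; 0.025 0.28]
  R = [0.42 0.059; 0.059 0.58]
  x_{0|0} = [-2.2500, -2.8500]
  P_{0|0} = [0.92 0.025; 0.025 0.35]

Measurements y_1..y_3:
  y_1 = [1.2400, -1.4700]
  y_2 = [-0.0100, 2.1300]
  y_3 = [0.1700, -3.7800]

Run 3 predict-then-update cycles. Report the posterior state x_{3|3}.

step 1: x^-=[-1.4295, -2.9640]  P^-=[0.7695 -0.0015; -0.0015 0.6586]  S=[1.1910 0.3135; 0.3135 1.3024]  K=[0.6419 0.0156; -0.1139 0.5327]  nu=[2.8177, 1.9086]  x^+=[0.4091, -2.2681]  P^+=[0.2721 -0.0320; -0.0320 0.3115]
step 2: x^-=[0.6221, -2.3588]  P^-=[0.3661 -0.0437; -0.0437 0.6170]  S=[0.7832 0.1517; 0.1517 1.2024]  K=[0.4659 -0.0068; -0.1166 0.5173]  nu=[-0.5142, 4.3084]  x^+=[0.3531, -0.0703]  P^+=[0.1970 -0.0336; -0.0336 0.3029]
step 3: x^-=[0.2916, -0.0731]  P^-=[0.3182 -0.0439; -0.0439 0.6076]  S=[0.7353 0.1371; 0.1371 1.1889]  K=[0.4314 -0.0091; -0.1141 0.5135]  nu=[-0.1180, -3.7915]  x^+=[0.2751, -2.0066]  P^+=[0.1823 -0.0327; -0.0327 0.3006]

x_post = [0.2751, -2.0066]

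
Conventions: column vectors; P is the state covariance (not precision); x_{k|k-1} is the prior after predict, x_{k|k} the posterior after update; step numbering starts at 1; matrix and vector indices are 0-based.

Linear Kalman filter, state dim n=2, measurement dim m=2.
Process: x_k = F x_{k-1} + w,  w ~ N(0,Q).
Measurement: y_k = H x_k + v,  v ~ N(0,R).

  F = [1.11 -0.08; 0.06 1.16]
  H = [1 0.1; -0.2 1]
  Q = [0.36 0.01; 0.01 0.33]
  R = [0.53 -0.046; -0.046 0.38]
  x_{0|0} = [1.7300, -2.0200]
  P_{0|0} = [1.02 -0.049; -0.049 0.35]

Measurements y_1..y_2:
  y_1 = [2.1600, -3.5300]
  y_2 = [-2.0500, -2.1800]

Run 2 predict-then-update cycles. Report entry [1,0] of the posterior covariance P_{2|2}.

P_post[1,0] = 0.0123

step 1: x^-=[2.0819, -2.2394]  P^-=[1.6277 -0.0174; -0.0174 0.7978]  S=[2.1622 -0.3088; -0.3088 1.2499]  K=[0.7389 -0.0918; 0.1248 0.6719]  nu=[0.3020, -0.8742]  x^+=[2.3853, -2.7891]  P^+=[0.3948 0.0101; 0.0101 0.2516]
step 2: x^-=[2.8709, -3.0923]  P^-=[0.8463 0.0259; 0.0259 0.6714]  S=[1.3882 -0.1228; -0.1228 1.0749]  K=[0.6058 -0.0642; 0.1231 0.6339]  nu=[-4.6116, 1.4864]  x^+=[-0.0184, -2.7176]  P^+=[0.3228 0.0123; 0.0123 0.2377]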